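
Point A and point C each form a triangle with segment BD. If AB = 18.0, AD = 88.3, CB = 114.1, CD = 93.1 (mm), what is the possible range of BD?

70.3 < BD < 106.3

From triangle ABD: |18.0 − 88.3| < BD < 18.0 + 88.3, i.e. 70.3 < BD < 106.3.
From triangle CBD: 21.0 < BD < 207.2.
Both must hold, so BD lies in the intersection.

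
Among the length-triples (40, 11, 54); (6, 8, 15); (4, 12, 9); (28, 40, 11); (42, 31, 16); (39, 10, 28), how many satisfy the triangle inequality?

(11,40,54): 11+40 ≤ 54 → not valid
(6,8,15): 6+8 ≤ 15 → not valid
(4,9,12): 4+9 > 12 → valid
(11,28,40): 11+28 ≤ 40 → not valid
(16,31,42): 16+31 > 42 → valid
(10,28,39): 10+28 ≤ 39 → not valid
2 of the 6 triples form a triangle.

2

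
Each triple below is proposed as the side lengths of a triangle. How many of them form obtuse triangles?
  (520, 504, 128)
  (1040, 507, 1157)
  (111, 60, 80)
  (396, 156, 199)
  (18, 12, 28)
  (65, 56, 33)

2

(520,504,128): 128²+504² = 270400 = 520² → right
(1040,507,1157): 507²+1040² = 1338649 = 1157² → right
(111,60,80): 60²+80² = 10000 < 12321 = 111² → obtuse
(396,156,199): 156+199 ≤ 396, not a triangle
(18,12,28): 12²+18² = 468 < 784 = 28² → obtuse
(65,56,33): 33²+56² = 4225 = 65² → right
2 of the 6 are obtuse.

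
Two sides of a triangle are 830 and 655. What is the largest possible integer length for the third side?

1484

The third side must be strictly less than 830 + 655 = 1485.
The largest integer below 1485 is 1484.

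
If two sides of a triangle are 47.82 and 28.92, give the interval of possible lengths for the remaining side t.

18.90 < t < 76.74

By the triangle inequality, t must be less than 47.82 + 28.92 = 76.74 and greater than |47.82 − 28.92| = 18.90.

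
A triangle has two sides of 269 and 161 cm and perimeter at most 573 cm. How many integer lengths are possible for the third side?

35

Triangle inequality: 108 < x < 430. Perimeter ≤ 573 gives x ≤ 573 − 269 − 161 = 143.
So 108 < x ≤ 143; integers 109 through 143: 35 values.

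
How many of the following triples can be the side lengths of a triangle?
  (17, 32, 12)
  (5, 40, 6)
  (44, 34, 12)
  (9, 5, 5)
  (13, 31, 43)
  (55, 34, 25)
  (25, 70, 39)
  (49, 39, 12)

5

(12,17,32): 12+17 ≤ 32 → not valid
(5,6,40): 5+6 ≤ 40 → not valid
(12,34,44): 12+34 > 44 → valid
(5,5,9): 5+5 > 9 → valid
(13,31,43): 13+31 > 43 → valid
(25,34,55): 25+34 > 55 → valid
(25,39,70): 25+39 ≤ 70 → not valid
(12,39,49): 12+39 > 49 → valid
5 of the 8 triples form a triangle.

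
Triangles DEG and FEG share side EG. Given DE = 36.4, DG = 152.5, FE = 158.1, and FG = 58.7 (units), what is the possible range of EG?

From triangle DEG: |36.4 − 152.5| < EG < 36.4 + 152.5, i.e. 116.1 < EG < 188.9.
From triangle FEG: 99.4 < EG < 216.8.
Both must hold, so EG lies in the intersection.

116.1 < EG < 188.9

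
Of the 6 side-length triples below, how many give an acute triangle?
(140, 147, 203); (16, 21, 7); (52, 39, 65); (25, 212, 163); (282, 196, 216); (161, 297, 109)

(140,147,203): 140²+147² = 41209 = 203² → right
(16,21,7): 7²+16² = 305 < 441 = 21² → obtuse
(52,39,65): 39²+52² = 4225 = 65² → right
(25,212,163): 25+163 ≤ 212, not a triangle
(282,196,216): 196²+216² = 85072 > 79524 = 282² → acute
(161,297,109): 109+161 ≤ 297, not a triangle
1 of the 6 is acute.

1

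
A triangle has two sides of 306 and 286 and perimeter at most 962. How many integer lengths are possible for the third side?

Triangle inequality: 20 < x < 592. Perimeter ≤ 962 gives x ≤ 962 − 306 − 286 = 370.
So 20 < x ≤ 370; integers 21 through 370: 350 values.

350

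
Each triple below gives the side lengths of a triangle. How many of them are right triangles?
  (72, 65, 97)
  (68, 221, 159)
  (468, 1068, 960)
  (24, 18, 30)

(72,65,97): 65²+72² = 9409 = 97² → right
(68,221,159): 68²+159² = 29905 < 48841 = 221² → obtuse
(468,1068,960): 468²+960² = 1140624 = 1068² → right
(24,18,30): 18²+24² = 900 = 30² → right
3 of the 4 are right.

3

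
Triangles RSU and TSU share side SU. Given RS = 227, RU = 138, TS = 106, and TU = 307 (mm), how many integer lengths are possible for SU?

From triangle RSU: 89 < SU < 365.
From triangle TSU: 201 < SU < 413.
Intersection: 201 < SU < 365, so integers 202 through 364: 163 values.

163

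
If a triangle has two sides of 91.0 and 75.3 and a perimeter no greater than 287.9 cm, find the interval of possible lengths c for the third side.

Triangle inequality alone gives 15.7 < c < 166.3.
The perimeter condition gives c ≤ 287.9 − 91.0 − 75.3 = 121.6.
Intersecting the two: 15.7 < c ≤ 121.6.

15.7 < c ≤ 121.6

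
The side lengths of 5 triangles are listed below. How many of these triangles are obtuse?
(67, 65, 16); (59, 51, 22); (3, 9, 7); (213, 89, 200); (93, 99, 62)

(67,65,16): 16²+65² = 4481 < 4489 = 67² → obtuse
(59,51,22): 22²+51² = 3085 < 3481 = 59² → obtuse
(3,9,7): 3²+7² = 58 < 81 = 9² → obtuse
(213,89,200): 89²+200² = 47921 > 45369 = 213² → acute
(93,99,62): 62²+93² = 12493 > 9801 = 99² → acute
3 of the 5 are obtuse.

3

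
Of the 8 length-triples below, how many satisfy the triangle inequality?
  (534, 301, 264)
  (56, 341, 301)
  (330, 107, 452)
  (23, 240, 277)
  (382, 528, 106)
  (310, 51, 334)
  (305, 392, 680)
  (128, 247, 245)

5

(264,301,534): 264+301 > 534 → valid
(56,301,341): 56+301 > 341 → valid
(107,330,452): 107+330 ≤ 452 → not valid
(23,240,277): 23+240 ≤ 277 → not valid
(106,382,528): 106+382 ≤ 528 → not valid
(51,310,334): 51+310 > 334 → valid
(305,392,680): 305+392 > 680 → valid
(128,245,247): 128+245 > 247 → valid
5 of the 8 triples form a triangle.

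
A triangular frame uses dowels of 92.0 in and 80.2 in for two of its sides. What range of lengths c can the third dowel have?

11.8 < c < 172.2 (in)

By the triangle inequality, c must be less than 92.0 + 80.2 = 172.2 and greater than |92.0 − 80.2| = 11.8.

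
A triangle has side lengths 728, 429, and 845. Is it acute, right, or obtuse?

Compare the square of the longest side to the sum of squares of the other two: 429² + 728² = 714025 = 845².

right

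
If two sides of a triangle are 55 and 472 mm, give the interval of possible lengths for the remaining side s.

417 < s < 527

By the triangle inequality, s must be less than 55 + 472 = 527 and greater than |55 − 472| = 417.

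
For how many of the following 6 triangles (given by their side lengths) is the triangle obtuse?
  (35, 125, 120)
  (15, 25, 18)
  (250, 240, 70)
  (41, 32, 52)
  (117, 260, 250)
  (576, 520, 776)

(35,125,120): 35²+120² = 15625 = 125² → right
(15,25,18): 15²+18² = 549 < 625 = 25² → obtuse
(250,240,70): 70²+240² = 62500 = 250² → right
(41,32,52): 32²+41² = 2705 > 2704 = 52² → acute
(117,260,250): 117²+250² = 76189 > 67600 = 260² → acute
(576,520,776): 520²+576² = 602176 = 776² → right
1 of the 6 is obtuse.

1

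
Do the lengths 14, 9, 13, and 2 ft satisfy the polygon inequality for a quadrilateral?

A quadrilateral exists iff every side is shorter than the sum of the others — equivalently, the longest side is less than the sum of the rest.
Longest side 14 < 24 (sum of the remaining 3), so yes.

Yes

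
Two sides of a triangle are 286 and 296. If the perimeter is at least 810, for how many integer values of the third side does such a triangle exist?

Triangle inequality: 10 < x < 582. Perimeter ≥ 810 gives x ≥ 810 − 286 − 296 = 228.
So 228 ≤ x < 582; integers 228 through 581: 354 values.

354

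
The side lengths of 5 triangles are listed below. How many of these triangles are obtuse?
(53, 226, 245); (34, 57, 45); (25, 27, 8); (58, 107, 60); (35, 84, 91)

4

(53,226,245): 53²+226² = 53885 < 60025 = 245² → obtuse
(34,57,45): 34²+45² = 3181 < 3249 = 57² → obtuse
(25,27,8): 8²+25² = 689 < 729 = 27² → obtuse
(58,107,60): 58²+60² = 6964 < 11449 = 107² → obtuse
(35,84,91): 35²+84² = 8281 = 91² → right
4 of the 5 are obtuse.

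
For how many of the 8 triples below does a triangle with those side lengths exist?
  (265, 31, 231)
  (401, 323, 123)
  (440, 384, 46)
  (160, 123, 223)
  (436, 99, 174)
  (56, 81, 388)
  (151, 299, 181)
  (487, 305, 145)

3

(31,231,265): 31+231 ≤ 265 → not valid
(123,323,401): 123+323 > 401 → valid
(46,384,440): 46+384 ≤ 440 → not valid
(123,160,223): 123+160 > 223 → valid
(99,174,436): 99+174 ≤ 436 → not valid
(56,81,388): 56+81 ≤ 388 → not valid
(151,181,299): 151+181 > 299 → valid
(145,305,487): 145+305 ≤ 487 → not valid
3 of the 8 triples form a triangle.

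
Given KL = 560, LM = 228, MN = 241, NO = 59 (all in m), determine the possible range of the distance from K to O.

The maximum is all hops collinear in one direction: 560 + 228 + 241 + 59 = 1088.
The longest hop is 560; the others sum to 528. Folding the others back against it leaves at least 560 − 528 = 32.

32 ≤ KO ≤ 1088 m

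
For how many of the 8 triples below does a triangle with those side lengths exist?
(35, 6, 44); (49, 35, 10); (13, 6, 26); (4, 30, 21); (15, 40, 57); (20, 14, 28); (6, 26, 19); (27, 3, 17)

(6,35,44): 6+35 ≤ 44 → not valid
(10,35,49): 10+35 ≤ 49 → not valid
(6,13,26): 6+13 ≤ 26 → not valid
(4,21,30): 4+21 ≤ 30 → not valid
(15,40,57): 15+40 ≤ 57 → not valid
(14,20,28): 14+20 > 28 → valid
(6,19,26): 6+19 ≤ 26 → not valid
(3,17,27): 3+17 ≤ 27 → not valid
1 of the 8 triples forms a triangle.

1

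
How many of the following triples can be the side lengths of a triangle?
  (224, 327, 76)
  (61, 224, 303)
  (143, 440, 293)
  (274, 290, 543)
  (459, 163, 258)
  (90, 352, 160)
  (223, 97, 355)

(76,224,327): 76+224 ≤ 327 → not valid
(61,224,303): 61+224 ≤ 303 → not valid
(143,293,440): 143+293 ≤ 440 → not valid
(274,290,543): 274+290 > 543 → valid
(163,258,459): 163+258 ≤ 459 → not valid
(90,160,352): 90+160 ≤ 352 → not valid
(97,223,355): 97+223 ≤ 355 → not valid
1 of the 7 triples forms a triangle.

1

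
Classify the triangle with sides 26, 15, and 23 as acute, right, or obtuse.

Compare the square of the longest side to the sum of squares of the other two: 15² + 23² = 754 > 676 = 26².

acute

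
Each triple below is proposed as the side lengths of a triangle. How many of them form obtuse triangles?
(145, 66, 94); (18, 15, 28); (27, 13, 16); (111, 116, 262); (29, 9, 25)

4

(145,66,94): 66²+94² = 13192 < 21025 = 145² → obtuse
(18,15,28): 15²+18² = 549 < 784 = 28² → obtuse
(27,13,16): 13²+16² = 425 < 729 = 27² → obtuse
(111,116,262): 111+116 ≤ 262, not a triangle
(29,9,25): 9²+25² = 706 < 841 = 29² → obtuse
4 of the 5 are obtuse.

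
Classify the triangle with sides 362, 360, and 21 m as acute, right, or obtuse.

obtuse

Compare the square of the longest side to the sum of squares of the other two: 21² + 360² = 130041 < 131044 = 362².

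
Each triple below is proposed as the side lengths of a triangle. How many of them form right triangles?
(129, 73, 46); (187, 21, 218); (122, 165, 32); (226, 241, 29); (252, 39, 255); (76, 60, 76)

(129,73,46): 46+73 ≤ 129, not a triangle
(187,21,218): 21+187 ≤ 218, not a triangle
(122,165,32): 32+122 ≤ 165, not a triangle
(226,241,29): 29²+226² = 51917 < 58081 = 241² → obtuse
(252,39,255): 39²+252² = 65025 = 255² → right
(76,60,76): 60²+76² = 9376 > 5776 = 76² → acute
1 of the 6 is right.

1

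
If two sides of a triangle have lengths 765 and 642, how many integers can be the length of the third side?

The third side lies in the open interval (123, 1407).
Integers from 124 to 1406 inclusive: 1406 − 124 + 1 = 1283.

1283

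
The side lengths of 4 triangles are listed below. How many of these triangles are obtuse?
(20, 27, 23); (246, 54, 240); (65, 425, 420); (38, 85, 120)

(20,27,23): 20²+23² = 929 > 729 = 27² → acute
(246,54,240): 54²+240² = 60516 = 246² → right
(65,425,420): 65²+420² = 180625 = 425² → right
(38,85,120): 38²+85² = 8669 < 14400 = 120² → obtuse
1 of the 4 is obtuse.

1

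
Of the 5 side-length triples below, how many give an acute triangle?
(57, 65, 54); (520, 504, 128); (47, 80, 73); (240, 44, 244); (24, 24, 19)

(57,65,54): 54²+57² = 6165 > 4225 = 65² → acute
(520,504,128): 128²+504² = 270400 = 520² → right
(47,80,73): 47²+73² = 7538 > 6400 = 80² → acute
(240,44,244): 44²+240² = 59536 = 244² → right
(24,24,19): 19²+24² = 937 > 576 = 24² → acute
3 of the 5 are acute.

3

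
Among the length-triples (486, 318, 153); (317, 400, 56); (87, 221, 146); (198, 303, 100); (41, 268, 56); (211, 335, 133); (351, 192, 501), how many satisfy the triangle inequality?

3

(153,318,486): 153+318 ≤ 486 → not valid
(56,317,400): 56+317 ≤ 400 → not valid
(87,146,221): 87+146 > 221 → valid
(100,198,303): 100+198 ≤ 303 → not valid
(41,56,268): 41+56 ≤ 268 → not valid
(133,211,335): 133+211 > 335 → valid
(192,351,501): 192+351 > 501 → valid
3 of the 7 triples form a triangle.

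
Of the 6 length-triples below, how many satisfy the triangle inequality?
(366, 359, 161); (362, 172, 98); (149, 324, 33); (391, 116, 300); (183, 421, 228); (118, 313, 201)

(161,359,366): 161+359 > 366 → valid
(98,172,362): 98+172 ≤ 362 → not valid
(33,149,324): 33+149 ≤ 324 → not valid
(116,300,391): 116+300 > 391 → valid
(183,228,421): 183+228 ≤ 421 → not valid
(118,201,313): 118+201 > 313 → valid
3 of the 6 triples form a triangle.

3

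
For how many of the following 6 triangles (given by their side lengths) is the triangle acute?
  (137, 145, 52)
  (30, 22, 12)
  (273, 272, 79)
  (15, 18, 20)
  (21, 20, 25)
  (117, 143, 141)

5

(137,145,52): 52²+137² = 21473 > 21025 = 145² → acute
(30,22,12): 12²+22² = 628 < 900 = 30² → obtuse
(273,272,79): 79²+272² = 80225 > 74529 = 273² → acute
(15,18,20): 15²+18² = 549 > 400 = 20² → acute
(21,20,25): 20²+21² = 841 > 625 = 25² → acute
(117,143,141): 117²+141² = 33570 > 20449 = 143² → acute
5 of the 6 are acute.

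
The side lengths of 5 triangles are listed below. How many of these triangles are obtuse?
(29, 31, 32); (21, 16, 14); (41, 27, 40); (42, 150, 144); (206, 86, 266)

(29,31,32): 29²+31² = 1802 > 1024 = 32² → acute
(21,16,14): 14²+16² = 452 > 441 = 21² → acute
(41,27,40): 27²+40² = 2329 > 1681 = 41² → acute
(42,150,144): 42²+144² = 22500 = 150² → right
(206,86,266): 86²+206² = 49832 < 70756 = 266² → obtuse
1 of the 5 is obtuse.

1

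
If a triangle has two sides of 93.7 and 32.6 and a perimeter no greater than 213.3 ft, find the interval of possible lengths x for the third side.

61.1 < x ≤ 87.0 ft

Triangle inequality alone gives 61.1 < x < 126.3.
The perimeter condition gives x ≤ 213.3 − 93.7 − 32.6 = 87.0.
Intersecting the two: 61.1 < x ≤ 87.0.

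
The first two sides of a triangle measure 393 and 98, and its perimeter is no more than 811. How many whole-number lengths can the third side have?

25

Triangle inequality: 295 < x < 491. Perimeter ≤ 811 gives x ≤ 811 − 393 − 98 = 320.
So 295 < x ≤ 320; integers 296 through 320: 25 values.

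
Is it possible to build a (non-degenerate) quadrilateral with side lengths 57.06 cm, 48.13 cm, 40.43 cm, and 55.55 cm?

A quadrilateral exists iff every side is shorter than the sum of the others — equivalently, the longest side is less than the sum of the rest.
Longest side 57.06 < 144.11 (sum of the remaining 3), so yes.

Yes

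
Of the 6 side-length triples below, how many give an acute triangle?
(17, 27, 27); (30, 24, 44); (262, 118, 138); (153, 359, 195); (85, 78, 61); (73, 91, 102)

3

(17,27,27): 17²+27² = 1018 > 729 = 27² → acute
(30,24,44): 24²+30² = 1476 < 1936 = 44² → obtuse
(262,118,138): 118+138 ≤ 262, not a triangle
(153,359,195): 153+195 ≤ 359, not a triangle
(85,78,61): 61²+78² = 9805 > 7225 = 85² → acute
(73,91,102): 73²+91² = 13610 > 10404 = 102² → acute
3 of the 6 are acute.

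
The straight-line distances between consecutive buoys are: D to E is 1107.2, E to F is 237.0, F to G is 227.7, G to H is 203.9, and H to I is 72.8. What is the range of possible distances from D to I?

365.8 ≤ DI ≤ 1848.6

The maximum is all hops collinear in one direction: 1107.2 + 237.0 + 227.7 + 203.9 + 72.8 = 1848.6.
The longest hop is 1107.2; the others sum to 741.4. Folding the others back against it leaves at least 1107.2 − 741.4 = 365.8.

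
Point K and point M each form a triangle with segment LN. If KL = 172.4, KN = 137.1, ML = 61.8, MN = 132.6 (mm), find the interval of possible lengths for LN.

From triangle KLN: |172.4 − 137.1| < LN < 172.4 + 137.1, i.e. 35.3 < LN < 309.5.
From triangle MLN: 70.8 < LN < 194.4.
Both must hold, so LN lies in the intersection.

70.8 < LN < 194.4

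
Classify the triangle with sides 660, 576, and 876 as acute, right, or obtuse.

right

Compare the square of the longest side to the sum of squares of the other two: 576² + 660² = 767376 = 876².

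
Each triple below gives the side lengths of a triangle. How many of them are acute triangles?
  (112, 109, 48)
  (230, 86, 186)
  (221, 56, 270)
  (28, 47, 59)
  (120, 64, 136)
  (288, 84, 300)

1

(112,109,48): 48²+109² = 14185 > 12544 = 112² → acute
(230,86,186): 86²+186² = 41992 < 52900 = 230² → obtuse
(221,56,270): 56²+221² = 51977 < 72900 = 270² → obtuse
(28,47,59): 28²+47² = 2993 < 3481 = 59² → obtuse
(120,64,136): 64²+120² = 18496 = 136² → right
(288,84,300): 84²+288² = 90000 = 300² → right
1 of the 6 is acute.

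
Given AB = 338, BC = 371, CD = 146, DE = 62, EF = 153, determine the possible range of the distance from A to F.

0 ≤ AF ≤ 1070

The maximum is all hops collinear in one direction: 338 + 371 + 146 + 62 + 153 = 1070.
The longest hop is 371; the others sum to 699. Since 371 ≤ 699, the path can fold back on itself completely, so the minimum distance is 0.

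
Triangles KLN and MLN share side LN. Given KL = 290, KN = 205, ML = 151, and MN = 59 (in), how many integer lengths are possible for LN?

From triangle KLN: 85 < LN < 495.
From triangle MLN: 92 < LN < 210.
Intersection: 92 < LN < 210, so integers 93 through 209: 117 values.

117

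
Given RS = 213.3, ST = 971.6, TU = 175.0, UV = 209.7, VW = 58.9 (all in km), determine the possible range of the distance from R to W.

314.7 ≤ RW ≤ 1628.5 km

The maximum is all hops collinear in one direction: 213.3 + 971.6 + 175.0 + 209.7 + 58.9 = 1628.5.
The longest hop is 971.6; the others sum to 656.9. Folding the others back against it leaves at least 971.6 − 656.9 = 314.7.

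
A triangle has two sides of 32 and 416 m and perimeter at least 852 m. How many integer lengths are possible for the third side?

Triangle inequality: 384 < x < 448. Perimeter ≥ 852 gives x ≥ 852 − 32 − 416 = 404.
So 404 ≤ x < 448; integers 404 through 447: 44 values.

44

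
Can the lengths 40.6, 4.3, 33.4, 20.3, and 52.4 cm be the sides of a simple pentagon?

A pentagon exists iff every side is shorter than the sum of the others — equivalently, the longest side is less than the sum of the rest.
Longest side 52.4 < 98.6 (sum of the remaining 4), so yes.

Yes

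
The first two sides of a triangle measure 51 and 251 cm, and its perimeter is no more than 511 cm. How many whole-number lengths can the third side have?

Triangle inequality: 200 < x < 302. Perimeter ≤ 511 gives x ≤ 511 − 51 − 251 = 209.
So 200 < x ≤ 209; integers 201 through 209: 9 values.

9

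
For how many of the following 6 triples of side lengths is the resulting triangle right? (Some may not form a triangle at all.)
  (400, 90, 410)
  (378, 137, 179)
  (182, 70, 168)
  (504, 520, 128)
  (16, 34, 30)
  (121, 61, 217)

4

(400,90,410): 90²+400² = 168100 = 410² → right
(378,137,179): 137+179 ≤ 378, not a triangle
(182,70,168): 70²+168² = 33124 = 182² → right
(504,520,128): 128²+504² = 270400 = 520² → right
(16,34,30): 16²+30² = 1156 = 34² → right
(121,61,217): 61+121 ≤ 217, not a triangle
4 of the 6 are right.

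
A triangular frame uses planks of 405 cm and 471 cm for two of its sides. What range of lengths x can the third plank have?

By the triangle inequality, x must be less than 405 + 471 = 876 and greater than |405 − 471| = 66.

66 < x < 876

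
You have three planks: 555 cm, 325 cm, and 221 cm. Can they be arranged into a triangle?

No

The longest side is 555, but the other two sum to only 546.
546 < 555, so the triangle inequality fails.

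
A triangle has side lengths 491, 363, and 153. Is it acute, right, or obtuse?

Compare the square of the longest side to the sum of squares of the other two: 153² + 363² = 155178 < 241081 = 491².

obtuse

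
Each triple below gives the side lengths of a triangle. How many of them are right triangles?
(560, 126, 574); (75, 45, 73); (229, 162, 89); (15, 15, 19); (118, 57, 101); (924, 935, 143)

(560,126,574): 126²+560² = 329476 = 574² → right
(75,45,73): 45²+73² = 7354 > 5625 = 75² → acute
(229,162,89): 89²+162² = 34165 < 52441 = 229² → obtuse
(15,15,19): 15²+15² = 450 > 361 = 19² → acute
(118,57,101): 57²+101² = 13450 < 13924 = 118² → obtuse
(924,935,143): 143²+924² = 874225 = 935² → right
2 of the 6 are right.

2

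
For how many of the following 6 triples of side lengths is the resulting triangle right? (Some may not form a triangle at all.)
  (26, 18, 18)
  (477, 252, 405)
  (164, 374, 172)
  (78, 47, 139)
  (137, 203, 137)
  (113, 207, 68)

(26,18,18): 18²+18² = 648 < 676 = 26² → obtuse
(477,252,405): 252²+405² = 227529 = 477² → right
(164,374,172): 164+172 ≤ 374, not a triangle
(78,47,139): 47+78 ≤ 139, not a triangle
(137,203,137): 137²+137² = 37538 < 41209 = 203² → obtuse
(113,207,68): 68+113 ≤ 207, not a triangle
1 of the 6 is right.

1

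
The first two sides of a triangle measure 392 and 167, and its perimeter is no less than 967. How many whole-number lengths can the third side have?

Triangle inequality: 225 < x < 559. Perimeter ≥ 967 gives x ≥ 967 − 392 − 167 = 408.
So 408 ≤ x < 559; integers 408 through 558: 151 values.

151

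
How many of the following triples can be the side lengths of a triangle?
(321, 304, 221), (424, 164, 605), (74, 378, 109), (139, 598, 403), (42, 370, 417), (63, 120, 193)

1

(221,304,321): 221+304 > 321 → valid
(164,424,605): 164+424 ≤ 605 → not valid
(74,109,378): 74+109 ≤ 378 → not valid
(139,403,598): 139+403 ≤ 598 → not valid
(42,370,417): 42+370 ≤ 417 → not valid
(63,120,193): 63+120 ≤ 193 → not valid
1 of the 6 triples forms a triangle.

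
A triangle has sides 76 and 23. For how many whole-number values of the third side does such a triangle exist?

The third side lies in the open interval (53, 99).
Integers from 54 to 98 inclusive: 98 − 54 + 1 = 45.

45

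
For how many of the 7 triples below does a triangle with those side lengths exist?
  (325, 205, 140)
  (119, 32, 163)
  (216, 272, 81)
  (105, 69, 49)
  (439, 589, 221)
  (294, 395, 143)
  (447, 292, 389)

6

(140,205,325): 140+205 > 325 → valid
(32,119,163): 32+119 ≤ 163 → not valid
(81,216,272): 81+216 > 272 → valid
(49,69,105): 49+69 > 105 → valid
(221,439,589): 221+439 > 589 → valid
(143,294,395): 143+294 > 395 → valid
(292,389,447): 292+389 > 447 → valid
6 of the 7 triples form a triangle.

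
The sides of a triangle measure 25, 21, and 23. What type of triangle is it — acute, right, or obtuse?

Compare the square of the longest side to the sum of squares of the other two: 21² + 23² = 970 > 625 = 25².

acute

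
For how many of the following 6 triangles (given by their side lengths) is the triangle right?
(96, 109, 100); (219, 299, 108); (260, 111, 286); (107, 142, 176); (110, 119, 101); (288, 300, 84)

(96,109,100): 96²+100² = 19216 > 11881 = 109² → acute
(219,299,108): 108²+219² = 59625 < 89401 = 299² → obtuse
(260,111,286): 111²+260² = 79921 < 81796 = 286² → obtuse
(107,142,176): 107²+142² = 31613 > 30976 = 176² → acute
(110,119,101): 101²+110² = 22301 > 14161 = 119² → acute
(288,300,84): 84²+288² = 90000 = 300² → right
1 of the 6 is right.

1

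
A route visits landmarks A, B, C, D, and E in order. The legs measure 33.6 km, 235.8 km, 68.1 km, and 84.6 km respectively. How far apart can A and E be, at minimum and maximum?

The maximum is all hops collinear in one direction: 33.6 + 235.8 + 68.1 + 84.6 = 422.1.
The longest hop is 235.8; the others sum to 186.3. Folding the others back against it leaves at least 235.8 − 186.3 = 49.5.

49.5 ≤ AE ≤ 422.1 km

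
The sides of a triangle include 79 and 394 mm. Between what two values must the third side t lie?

315 < t < 473 (mm)

By the triangle inequality, t must be less than 79 + 394 = 473 and greater than |79 − 394| = 315.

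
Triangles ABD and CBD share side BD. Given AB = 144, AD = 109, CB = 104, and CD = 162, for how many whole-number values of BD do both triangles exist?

From triangle ABD: 35 < BD < 253.
From triangle CBD: 58 < BD < 266.
Intersection: 58 < BD < 253, so integers 59 through 252: 194 values.

194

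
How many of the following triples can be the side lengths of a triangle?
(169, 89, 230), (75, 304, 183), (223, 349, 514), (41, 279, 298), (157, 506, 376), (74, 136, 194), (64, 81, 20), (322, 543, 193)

6

(89,169,230): 89+169 > 230 → valid
(75,183,304): 75+183 ≤ 304 → not valid
(223,349,514): 223+349 > 514 → valid
(41,279,298): 41+279 > 298 → valid
(157,376,506): 157+376 > 506 → valid
(74,136,194): 74+136 > 194 → valid
(20,64,81): 20+64 > 81 → valid
(193,322,543): 193+322 ≤ 543 → not valid
6 of the 8 triples form a triangle.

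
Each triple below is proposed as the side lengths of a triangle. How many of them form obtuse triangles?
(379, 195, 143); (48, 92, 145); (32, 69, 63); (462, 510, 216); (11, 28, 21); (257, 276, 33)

(379,195,143): 143+195 ≤ 379, not a triangle
(48,92,145): 48+92 ≤ 145, not a triangle
(32,69,63): 32²+63² = 4993 > 4761 = 69² → acute
(462,510,216): 216²+462² = 260100 = 510² → right
(11,28,21): 11²+21² = 562 < 784 = 28² → obtuse
(257,276,33): 33²+257² = 67138 < 76176 = 276² → obtuse
2 of the 6 are obtuse.

2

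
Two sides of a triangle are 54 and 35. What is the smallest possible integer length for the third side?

The third side must be strictly greater than |54 − 35| = 19.
The smallest integer above 19 is 20.

20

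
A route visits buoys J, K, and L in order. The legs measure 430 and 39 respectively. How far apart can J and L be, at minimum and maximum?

391 ≤ JL ≤ 469

By the triangle inequality, |430 − 39| ≤ JL ≤ 430 + 39.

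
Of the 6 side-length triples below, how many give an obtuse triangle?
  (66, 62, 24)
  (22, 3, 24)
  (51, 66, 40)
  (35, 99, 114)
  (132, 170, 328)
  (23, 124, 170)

(66,62,24): 24²+62² = 4420 > 4356 = 66² → acute
(22,3,24): 3²+22² = 493 < 576 = 24² → obtuse
(51,66,40): 40²+51² = 4201 < 4356 = 66² → obtuse
(35,99,114): 35²+99² = 11026 < 12996 = 114² → obtuse
(132,170,328): 132+170 ≤ 328, not a triangle
(23,124,170): 23+124 ≤ 170, not a triangle
3 of the 6 are obtuse.

3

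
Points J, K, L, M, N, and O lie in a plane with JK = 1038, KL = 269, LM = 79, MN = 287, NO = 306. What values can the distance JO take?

97 ≤ JO ≤ 1979

The maximum is all hops collinear in one direction: 1038 + 269 + 79 + 287 + 306 = 1979.
The longest hop is 1038; the others sum to 941. Folding the others back against it leaves at least 1038 − 941 = 97.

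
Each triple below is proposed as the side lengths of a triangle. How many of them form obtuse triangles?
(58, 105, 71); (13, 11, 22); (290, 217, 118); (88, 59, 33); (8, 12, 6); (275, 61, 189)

(58,105,71): 58²+71² = 8405 < 11025 = 105² → obtuse
(13,11,22): 11²+13² = 290 < 484 = 22² → obtuse
(290,217,118): 118²+217² = 61013 < 84100 = 290² → obtuse
(88,59,33): 33²+59² = 4570 < 7744 = 88² → obtuse
(8,12,6): 6²+8² = 100 < 144 = 12² → obtuse
(275,61,189): 61+189 ≤ 275, not a triangle
5 of the 6 are obtuse.

5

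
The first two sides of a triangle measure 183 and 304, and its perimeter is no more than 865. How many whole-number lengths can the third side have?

257

Triangle inequality: 121 < x < 487. Perimeter ≤ 865 gives x ≤ 865 − 183 − 304 = 378.
So 121 < x ≤ 378; integers 122 through 378: 257 values.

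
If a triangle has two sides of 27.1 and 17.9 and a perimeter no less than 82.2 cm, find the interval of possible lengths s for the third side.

37.2 ≤ s < 45.0

Triangle inequality alone gives 9.2 < s < 45.0.
The perimeter condition gives s ≥ 82.2 − 27.1 − 17.9 = 37.2.
Intersecting the two: 37.2 ≤ s < 45.0.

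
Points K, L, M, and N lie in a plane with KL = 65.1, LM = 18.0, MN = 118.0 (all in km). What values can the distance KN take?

34.9 ≤ KN ≤ 201.1 km

The maximum is all hops collinear in one direction: 65.1 + 18.0 + 118.0 = 201.1.
The longest hop is 118.0; the others sum to 83.1. Folding the others back against it leaves at least 118.0 − 83.1 = 34.9.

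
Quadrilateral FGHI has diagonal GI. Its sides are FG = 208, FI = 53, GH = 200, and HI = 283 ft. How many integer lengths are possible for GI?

From triangle FGI: 155 < GI < 261.
From triangle HGI: 83 < GI < 483.
Intersection: 155 < GI < 261, so integers 156 through 260: 105 values.

105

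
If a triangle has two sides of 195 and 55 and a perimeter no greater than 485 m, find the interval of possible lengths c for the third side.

140 < c ≤ 235

Triangle inequality alone gives 140 < c < 250.
The perimeter condition gives c ≤ 485 − 195 − 55 = 235.
Intersecting the two: 140 < c ≤ 235.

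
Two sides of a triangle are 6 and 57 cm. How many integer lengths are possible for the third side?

The third side lies in the open interval (51, 63).
Integers from 52 to 62 inclusive: 62 − 52 + 1 = 11.

11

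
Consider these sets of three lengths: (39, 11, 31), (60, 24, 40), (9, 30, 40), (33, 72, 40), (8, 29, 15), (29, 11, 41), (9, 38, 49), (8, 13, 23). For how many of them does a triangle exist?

3

(11,31,39): 11+31 > 39 → valid
(24,40,60): 24+40 > 60 → valid
(9,30,40): 9+30 ≤ 40 → not valid
(33,40,72): 33+40 > 72 → valid
(8,15,29): 8+15 ≤ 29 → not valid
(11,29,41): 11+29 ≤ 41 → not valid
(9,38,49): 9+38 ≤ 49 → not valid
(8,13,23): 8+13 ≤ 23 → not valid
3 of the 8 triples form a triangle.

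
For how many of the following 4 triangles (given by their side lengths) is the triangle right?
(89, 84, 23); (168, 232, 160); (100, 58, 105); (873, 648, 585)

(89,84,23): 23²+84² = 7585 < 7921 = 89² → obtuse
(168,232,160): 160²+168² = 53824 = 232² → right
(100,58,105): 58²+100² = 13364 > 11025 = 105² → acute
(873,648,585): 585²+648² = 762129 = 873² → right
2 of the 4 are right.

2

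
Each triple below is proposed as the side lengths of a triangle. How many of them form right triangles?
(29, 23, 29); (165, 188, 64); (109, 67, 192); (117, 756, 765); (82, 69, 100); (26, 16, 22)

(29,23,29): 23²+29² = 1370 > 841 = 29² → acute
(165,188,64): 64²+165² = 31321 < 35344 = 188² → obtuse
(109,67,192): 67+109 ≤ 192, not a triangle
(117,756,765): 117²+756² = 585225 = 765² → right
(82,69,100): 69²+82² = 11485 > 10000 = 100² → acute
(26,16,22): 16²+22² = 740 > 676 = 26² → acute
1 of the 6 is right.

1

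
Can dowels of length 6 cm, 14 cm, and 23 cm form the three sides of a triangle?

The longest side is 23, but the other two sum to only 20.
20 < 23, so the triangle inequality fails.

No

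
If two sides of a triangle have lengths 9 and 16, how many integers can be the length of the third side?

The third side lies in the open interval (7, 25).
Integers from 8 to 24 inclusive: 24 − 8 + 1 = 17.

17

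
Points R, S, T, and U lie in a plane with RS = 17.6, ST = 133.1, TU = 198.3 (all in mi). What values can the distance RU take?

47.6 ≤ RU ≤ 349.0 mi

The maximum is all hops collinear in one direction: 17.6 + 133.1 + 198.3 = 349.0.
The longest hop is 198.3; the others sum to 150.7. Folding the others back against it leaves at least 198.3 − 150.7 = 47.6.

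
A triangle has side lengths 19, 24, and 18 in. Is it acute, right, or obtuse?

Compare the square of the longest side to the sum of squares of the other two: 18² + 19² = 685 > 576 = 24².

acute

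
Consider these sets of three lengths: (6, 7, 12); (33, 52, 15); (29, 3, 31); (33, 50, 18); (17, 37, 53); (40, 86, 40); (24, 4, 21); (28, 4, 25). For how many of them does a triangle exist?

(6,7,12): 6+7 > 12 → valid
(15,33,52): 15+33 ≤ 52 → not valid
(3,29,31): 3+29 > 31 → valid
(18,33,50): 18+33 > 50 → valid
(17,37,53): 17+37 > 53 → valid
(40,40,86): 40+40 ≤ 86 → not valid
(4,21,24): 4+21 > 24 → valid
(4,25,28): 4+25 > 28 → valid
6 of the 8 triples form a triangle.

6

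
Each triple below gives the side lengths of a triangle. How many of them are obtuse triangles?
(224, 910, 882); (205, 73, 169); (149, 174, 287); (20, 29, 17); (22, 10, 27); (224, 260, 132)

4

(224,910,882): 224²+882² = 828100 = 910² → right
(205,73,169): 73²+169² = 33890 < 42025 = 205² → obtuse
(149,174,287): 149²+174² = 52477 < 82369 = 287² → obtuse
(20,29,17): 17²+20² = 689 < 841 = 29² → obtuse
(22,10,27): 10²+22² = 584 < 729 = 27² → obtuse
(224,260,132): 132²+224² = 67600 = 260² → right
4 of the 6 are obtuse.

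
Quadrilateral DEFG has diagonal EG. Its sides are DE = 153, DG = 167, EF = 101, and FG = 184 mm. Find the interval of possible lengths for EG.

83 < EG < 285

From triangle DEG: |153 − 167| < EG < 153 + 167, i.e. 14 < EG < 320.
From triangle FEG: 83 < EG < 285.
Both must hold, so EG lies in the intersection.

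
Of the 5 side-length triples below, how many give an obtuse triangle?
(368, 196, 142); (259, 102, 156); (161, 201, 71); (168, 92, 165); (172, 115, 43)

(368,196,142): 142+196 ≤ 368, not a triangle
(259,102,156): 102+156 ≤ 259, not a triangle
(161,201,71): 71²+161² = 30962 < 40401 = 201² → obtuse
(168,92,165): 92²+165² = 35689 > 28224 = 168² → acute
(172,115,43): 43+115 ≤ 172, not a triangle
1 of the 5 is obtuse.

1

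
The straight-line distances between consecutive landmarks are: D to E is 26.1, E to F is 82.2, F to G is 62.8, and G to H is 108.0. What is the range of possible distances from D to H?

0 ≤ DH ≤ 279.1

The maximum is all hops collinear in one direction: 26.1 + 82.2 + 62.8 + 108.0 = 279.1.
The longest hop is 108.0; the others sum to 171.1. Since 108.0 ≤ 171.1, the path can fold back on itself completely, so the minimum distance is 0.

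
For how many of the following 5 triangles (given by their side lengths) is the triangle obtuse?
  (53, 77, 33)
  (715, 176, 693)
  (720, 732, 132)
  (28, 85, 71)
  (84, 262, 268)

2

(53,77,33): 33²+53² = 3898 < 5929 = 77² → obtuse
(715,176,693): 176²+693² = 511225 = 715² → right
(720,732,132): 132²+720² = 535824 = 732² → right
(28,85,71): 28²+71² = 5825 < 7225 = 85² → obtuse
(84,262,268): 84²+262² = 75700 > 71824 = 268² → acute
2 of the 5 are obtuse.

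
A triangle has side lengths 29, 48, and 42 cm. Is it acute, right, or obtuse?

Compare the square of the longest side to the sum of squares of the other two: 29² + 42² = 2605 > 2304 = 48².

acute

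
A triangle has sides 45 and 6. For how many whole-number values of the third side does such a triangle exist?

11

The third side lies in the open interval (39, 51).
Integers from 40 to 50 inclusive: 50 − 40 + 1 = 11.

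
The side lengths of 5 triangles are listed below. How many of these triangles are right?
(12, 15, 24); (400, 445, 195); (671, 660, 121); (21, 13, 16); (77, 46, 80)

(12,15,24): 12²+15² = 369 < 576 = 24² → obtuse
(400,445,195): 195²+400² = 198025 = 445² → right
(671,660,121): 121²+660² = 450241 = 671² → right
(21,13,16): 13²+16² = 425 < 441 = 21² → obtuse
(77,46,80): 46²+77² = 8045 > 6400 = 80² → acute
2 of the 5 are right.

2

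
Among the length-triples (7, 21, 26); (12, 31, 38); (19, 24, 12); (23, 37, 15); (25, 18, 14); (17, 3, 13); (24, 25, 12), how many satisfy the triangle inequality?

(7,21,26): 7+21 > 26 → valid
(12,31,38): 12+31 > 38 → valid
(12,19,24): 12+19 > 24 → valid
(15,23,37): 15+23 > 37 → valid
(14,18,25): 14+18 > 25 → valid
(3,13,17): 3+13 ≤ 17 → not valid
(12,24,25): 12+24 > 25 → valid
6 of the 7 triples form a triangle.

6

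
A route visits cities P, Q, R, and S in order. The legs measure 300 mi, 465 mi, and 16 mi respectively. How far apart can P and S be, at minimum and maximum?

149 ≤ PS ≤ 781 mi

The maximum is all hops collinear in one direction: 300 + 465 + 16 = 781.
The longest hop is 465; the others sum to 316. Folding the others back against it leaves at least 465 − 316 = 149.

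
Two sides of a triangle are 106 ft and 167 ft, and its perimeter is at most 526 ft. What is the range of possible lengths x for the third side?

Triangle inequality alone gives 61 < x < 273.
The perimeter condition gives x ≤ 526 − 106 − 167 = 253.
Intersecting the two: 61 < x ≤ 253.

61 < x ≤ 253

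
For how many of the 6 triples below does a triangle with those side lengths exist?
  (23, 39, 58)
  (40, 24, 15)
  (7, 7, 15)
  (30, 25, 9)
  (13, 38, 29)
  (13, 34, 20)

(23,39,58): 23+39 > 58 → valid
(15,24,40): 15+24 ≤ 40 → not valid
(7,7,15): 7+7 ≤ 15 → not valid
(9,25,30): 9+25 > 30 → valid
(13,29,38): 13+29 > 38 → valid
(13,20,34): 13+20 ≤ 34 → not valid
3 of the 6 triples form a triangle.

3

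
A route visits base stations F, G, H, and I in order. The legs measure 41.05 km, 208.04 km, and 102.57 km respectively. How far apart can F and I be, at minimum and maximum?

64.42 ≤ FI ≤ 351.66 km

The maximum is all hops collinear in one direction: 41.05 + 208.04 + 102.57 = 351.66.
The longest hop is 208.04; the others sum to 143.62. Folding the others back against it leaves at least 208.04 − 143.62 = 64.42.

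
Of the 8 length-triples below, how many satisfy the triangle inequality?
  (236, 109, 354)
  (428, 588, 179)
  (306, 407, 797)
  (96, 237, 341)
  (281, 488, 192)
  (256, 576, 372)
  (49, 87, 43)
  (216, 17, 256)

(109,236,354): 109+236 ≤ 354 → not valid
(179,428,588): 179+428 > 588 → valid
(306,407,797): 306+407 ≤ 797 → not valid
(96,237,341): 96+237 ≤ 341 → not valid
(192,281,488): 192+281 ≤ 488 → not valid
(256,372,576): 256+372 > 576 → valid
(43,49,87): 43+49 > 87 → valid
(17,216,256): 17+216 ≤ 256 → not valid
3 of the 8 triples form a triangle.

3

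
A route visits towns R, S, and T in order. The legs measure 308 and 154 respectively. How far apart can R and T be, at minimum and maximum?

By the triangle inequality, |308 − 154| ≤ RT ≤ 308 + 154.

154 ≤ RT ≤ 462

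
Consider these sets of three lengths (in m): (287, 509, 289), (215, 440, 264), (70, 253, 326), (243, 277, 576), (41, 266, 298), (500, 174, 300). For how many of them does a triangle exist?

(287,289,509): 287+289 > 509 → valid
(215,264,440): 215+264 > 440 → valid
(70,253,326): 70+253 ≤ 326 → not valid
(243,277,576): 243+277 ≤ 576 → not valid
(41,266,298): 41+266 > 298 → valid
(174,300,500): 174+300 ≤ 500 → not valid
3 of the 6 triples form a triangle.

3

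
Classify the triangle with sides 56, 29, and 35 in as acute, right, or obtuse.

obtuse

Compare the square of the longest side to the sum of squares of the other two: 29² + 35² = 2066 < 3136 = 56².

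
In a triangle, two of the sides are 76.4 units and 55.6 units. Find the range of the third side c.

20.8 < c < 132.0 (units)

By the triangle inequality, c must be less than 76.4 + 55.6 = 132.0 and greater than |76.4 − 55.6| = 20.8.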